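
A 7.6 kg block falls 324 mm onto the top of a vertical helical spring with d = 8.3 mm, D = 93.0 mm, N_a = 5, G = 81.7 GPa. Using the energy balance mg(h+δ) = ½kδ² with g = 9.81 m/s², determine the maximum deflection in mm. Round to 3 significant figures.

69.8 mm

k = Gd⁴/(8D³N_a) = (81.7×10³)(8.3⁴)/(8·93.0³·5) = 12.051 N/mm
W = mg = 7.6 × 9.81 = 74.556 N
½kδ² − Wδ − Wh = 0 → δ = (W + √(W² + 2kWh))/k
δ = (74.556 + √(5558.6 + 582215))/12.051 = (74.556 + 766.66)/12.051 = 69.805 mm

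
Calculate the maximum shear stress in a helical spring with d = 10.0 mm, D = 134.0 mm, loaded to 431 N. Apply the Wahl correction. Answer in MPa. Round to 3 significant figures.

163 MPa

Spring index C = D/d = 134.0/10.0 = 13.4000
K_W = (4C−1)/(4C−4) + 0.615/C = 52.600/49.600 + 0.0459 = 1.1064
τ₀ = 8FD/(πd³) = 8·431·134.0/(π·10.0³) = 462032/3141.6 = 147.07 MPa
τ_max = K·τ₀ = 1.1064 × 147.07 = 162.71 MPa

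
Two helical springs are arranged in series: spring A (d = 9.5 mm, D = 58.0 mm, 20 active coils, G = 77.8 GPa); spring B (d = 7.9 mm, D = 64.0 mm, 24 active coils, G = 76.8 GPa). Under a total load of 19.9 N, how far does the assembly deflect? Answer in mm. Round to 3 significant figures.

k_A = Gd⁴/(8D³N_a) = (77.8×10³)(9.5⁴)/(8·58.0³·20) = 20.299 N/mm
k_B = Gd⁴/(8D³N_a) = (76.8×10³)(7.9⁴)/(8·64.0³·24) = 5.9433 N/mm
Series: 1/k_eq = 1/20.299 + 1/5.9433 = 0.21752; k_eq = 4.5973 N/mm
δ = F/k_eq = 19.9/4.5973 = 4.3287 mm

4.33 mm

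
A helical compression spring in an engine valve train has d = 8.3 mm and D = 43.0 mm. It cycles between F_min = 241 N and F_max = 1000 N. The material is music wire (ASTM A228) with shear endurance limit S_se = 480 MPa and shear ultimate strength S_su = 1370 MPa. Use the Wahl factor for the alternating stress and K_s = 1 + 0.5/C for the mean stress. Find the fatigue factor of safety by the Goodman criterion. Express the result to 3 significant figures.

C = D/d = 43.0/8.3 = 5.1807; K_W = (4C−1)/(4C−4)+0.615/C = 1.2981; K_s = 1+0.5/C = 1.0965
F_a = (F_max−F_min)/2 = 379.5 N; F_m = (F_max+F_min)/2 = 620.5 N
τ_a = K_W·8F_aD/(πd³) = 1.2981 × 72.675 = 94.34 MPa
τ_m = K_s·8F_mD/(πd³) = 1.0965 × 118.83 = 130.3 MPa
Goodman: 1/n_f = τ_a/S_se + τ_m/S_su = 94.34/480 + 130.3/1370 = 0.19654 + 0.09511 = 0.29165
n_f = 1/0.29165 = 3.429

3.43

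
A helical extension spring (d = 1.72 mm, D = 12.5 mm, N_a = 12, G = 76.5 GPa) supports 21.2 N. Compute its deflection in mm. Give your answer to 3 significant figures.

5.94 mm

k = Gd⁴/(8D³N_a) = (76.5×10³)(1.72⁴)/(8·12.5³·12) = 3.5709 N/mm
δ = F/k = 21.2 / 3.5709 = 5.9369 mm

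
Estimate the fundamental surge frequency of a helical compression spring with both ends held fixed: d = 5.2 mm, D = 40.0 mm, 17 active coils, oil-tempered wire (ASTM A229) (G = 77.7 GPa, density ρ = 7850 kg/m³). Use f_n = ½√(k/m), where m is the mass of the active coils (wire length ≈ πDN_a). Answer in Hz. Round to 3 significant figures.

k = Gd⁴/(8D³N_a) = (77.7×10³)(5.2⁴)/(8·40.0³·17) = 6.527 N/mm = 6527 N/m
Wire length L = πDN_a = π·40.0·17 = 2136.3 mm
m = ρ·(πd²/4)·L = 7850 × 21.237×10⁻⁶ m² × 2.1363 m = 0.35614 kg
f_n = ½√(k/m) = 0.5·√(6527/0.35614) = 0.5·√(18327) = 67.689 Hz

67.7 Hz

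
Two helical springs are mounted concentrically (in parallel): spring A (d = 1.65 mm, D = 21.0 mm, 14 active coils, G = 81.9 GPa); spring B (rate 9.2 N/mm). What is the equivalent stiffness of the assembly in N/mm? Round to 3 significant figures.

k_A = Gd⁴/(8D³N_a) = (81.9×10³)(1.65⁴)/(8·21.0³·14) = 0.58525 N/mm
Parallel: k_eq = 0.58525 + 9.2 = 9.7853 N/mm

9.79 N/mm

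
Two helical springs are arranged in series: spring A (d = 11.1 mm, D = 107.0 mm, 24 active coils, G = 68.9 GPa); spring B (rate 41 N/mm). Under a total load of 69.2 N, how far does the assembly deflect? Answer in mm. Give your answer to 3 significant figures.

17.2 mm

k_A = Gd⁴/(8D³N_a) = (68.9×10³)(11.1⁴)/(8·107.0³·24) = 4.4469 N/mm
Series: 1/k_eq = 1/4.4469 + 1/41 = 0.24927; k_eq = 4.0118 N/mm
δ = F/k_eq = 69.2/4.0118 = 17.249 mm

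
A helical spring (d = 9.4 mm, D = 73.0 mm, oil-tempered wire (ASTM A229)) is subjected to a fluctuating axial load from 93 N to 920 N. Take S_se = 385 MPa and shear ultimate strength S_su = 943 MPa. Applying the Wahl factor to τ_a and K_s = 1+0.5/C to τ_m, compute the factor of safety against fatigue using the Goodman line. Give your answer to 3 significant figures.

C = D/d = 73.0/9.4 = 7.7660; K_W = (4C−1)/(4C−4)+0.615/C = 1.1900; K_s = 1+0.5/C = 1.0644
F_a = (F_max−F_min)/2 = 413.5 N; F_m = (F_max+F_min)/2 = 506.5 N
τ_a = K_W·8F_aD/(πd³) = 1.1900 × 92.545 = 110.13 MPa
τ_m = K_s·8F_mD/(πd³) = 1.0644 × 113.36 = 120.66 MPa
Goodman: 1/n_f = τ_a/S_se + τ_m/S_su = 110.13/385 + 120.66/943 = 0.28606 + 0.12795 = 0.41401
n_f = 1/0.41401 = 2.415

2.42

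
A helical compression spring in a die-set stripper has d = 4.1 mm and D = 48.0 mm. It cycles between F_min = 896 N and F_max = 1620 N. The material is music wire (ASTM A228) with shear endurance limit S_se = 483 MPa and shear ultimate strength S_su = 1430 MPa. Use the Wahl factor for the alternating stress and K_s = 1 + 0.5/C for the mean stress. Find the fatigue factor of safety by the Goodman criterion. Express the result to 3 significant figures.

C = D/d = 48.0/4.1 = 11.7073; K_W = (4C−1)/(4C−4)+0.615/C = 1.1226; K_s = 1+0.5/C = 1.0427
F_a = (F_max−F_min)/2 = 362 N; F_m = (F_max+F_min)/2 = 1258 N
τ_a = K_W·8F_aD/(πd³) = 1.1226 × 642 = 720.7 MPa
τ_m = K_s·8F_mD/(πd³) = 1.0427 × 2231.1 = 2326.3 MPa
Goodman: 1/n_f = τ_a/S_se + τ_m/S_su = 720.7/483 + 2326.3/1430 = 1.49213 + 1.62681 = 3.1189
n_f = 1/3.1189 = 0.3206

0.321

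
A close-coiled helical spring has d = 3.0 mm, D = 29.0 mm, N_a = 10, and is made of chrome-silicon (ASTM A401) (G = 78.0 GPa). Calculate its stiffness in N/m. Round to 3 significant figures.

k = Gd⁴/(8D³N_a) = (78.0×10³ × 3.0⁴) / (8 × 29.0³ × 10)
  = 6.318e+06 / 1.95112e+06 = 3.2381 N/mm = 3238.1 N/m

3240 N/m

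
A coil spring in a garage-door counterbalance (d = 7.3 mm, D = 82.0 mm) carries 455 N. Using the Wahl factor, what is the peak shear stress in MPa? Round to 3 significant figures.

Spring index C = D/d = 82.0/7.3 = 11.2329
K_W = (4C−1)/(4C−4) + 0.615/C = 43.932/40.932 + 0.0548 = 1.1280
τ₀ = 8FD/(πd³) = 8·455·82.0/(π·7.3³) = 298480/1222.1 = 244.23 MPa
τ_max = K·τ₀ = 1.1280 × 244.23 = 275.5 MPa

276 MPa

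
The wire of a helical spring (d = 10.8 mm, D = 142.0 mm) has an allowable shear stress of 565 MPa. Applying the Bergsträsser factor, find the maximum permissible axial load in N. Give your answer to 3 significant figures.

C = D/d = 142.0/10.8 = 13.1481
K_B = (4C+2)/(4C−3) = 54.593/49.593 = 1.1008
τ_max = K·8FD/(πd³) → F_max = τ_allow·πd³/(8DK)
F_max = 565·π·10.8³/(8·142.0·1.1008) = 2.236e+06/1250.5 = 1788 N

1790 N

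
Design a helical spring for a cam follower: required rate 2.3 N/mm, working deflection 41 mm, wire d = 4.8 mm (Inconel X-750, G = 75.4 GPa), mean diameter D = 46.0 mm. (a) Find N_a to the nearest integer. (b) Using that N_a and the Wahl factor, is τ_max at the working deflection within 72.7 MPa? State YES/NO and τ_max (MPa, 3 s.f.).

N_a = Gd⁴/(8D³k) = (75.4×10³)(4.8⁴)/(8·46.0³·2.3) = 22.35 → N_a = 22
Actual rate k = Gd⁴/(8D³·22) = 2.3364 N/mm
Working load F = kδ = 2.3364·41 = 95.793 N
C = 46.0/4.8 = 9.5833; K_W = (4C−1)/(4C−4)+0.615/C = 1.1516
τ_max = K_W·8FD/(πd³) = 1.1516·101.46 = 116.84 MPa
τ_max > 72.7 MPa → exceeds allowable

(a) 22 coils; (b) NO, τ_max = 117 MPa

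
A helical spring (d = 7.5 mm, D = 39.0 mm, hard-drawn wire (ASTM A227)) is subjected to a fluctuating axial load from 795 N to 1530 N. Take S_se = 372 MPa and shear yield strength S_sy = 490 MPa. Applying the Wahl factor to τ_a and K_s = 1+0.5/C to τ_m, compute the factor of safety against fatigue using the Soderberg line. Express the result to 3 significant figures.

1.09

C = D/d = 39.0/7.5 = 5.2000; K_W = (4C−1)/(4C−4)+0.615/C = 1.2968; K_s = 1+0.5/C = 1.0962
F_a = (F_max−F_min)/2 = 367.5 N; F_m = (F_max+F_min)/2 = 1162.5 N
τ_a = K_W·8F_aD/(πd³) = 1.2968 × 86.512 = 112.19 MPa
τ_m = K_s·8F_mD/(πd³) = 1.0962 × 273.66 = 299.98 MPa
Soderberg: 1/n_f = τ_a/S_se + τ_m/S_sy = 112.19/372 + 299.98/490 = 0.30159 + 0.61219 = 0.91379
n_f = 1/0.91379 = 1.094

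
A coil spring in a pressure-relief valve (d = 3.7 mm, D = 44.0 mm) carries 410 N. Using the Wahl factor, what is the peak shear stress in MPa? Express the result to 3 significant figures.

Spring index C = D/d = 44.0/3.7 = 11.8919
K_W = (4C−1)/(4C−4) + 0.615/C = 46.568/43.568 + 0.0517 = 1.1206
τ₀ = 8FD/(πd³) = 8·410·44.0/(π·3.7³) = 144320/159.13 = 906.93 MPa
τ_max = K·τ₀ = 1.1206 × 906.93 = 1016.3 MPa

1020 MPa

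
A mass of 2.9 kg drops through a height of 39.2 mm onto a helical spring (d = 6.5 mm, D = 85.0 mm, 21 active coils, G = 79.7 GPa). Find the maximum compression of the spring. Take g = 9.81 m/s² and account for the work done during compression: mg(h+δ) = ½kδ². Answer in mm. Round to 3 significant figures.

k = Gd⁴/(8D³N_a) = (79.7×10³)(6.5⁴)/(8·85.0³·21) = 1.3789 N/mm
W = mg = 2.9 × 9.81 = 28.449 N
½kδ² − Wδ − Wh = 0 → δ = (W + √(W² + 2kWh))/k
δ = (28.449 + √(809.35 + 3075.59))/1.3789 = (28.449 + 62.329)/1.3789 = 65.832 mm

65.8 mm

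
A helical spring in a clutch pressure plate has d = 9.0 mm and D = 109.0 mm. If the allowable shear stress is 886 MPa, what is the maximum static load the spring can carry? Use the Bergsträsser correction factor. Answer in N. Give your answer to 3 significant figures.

C = D/d = 109.0/9.0 = 12.1111
K_B = (4C+2)/(4C−3) = 50.444/45.444 = 1.1100
τ_max = K·8FD/(πd³) → F_max = τ_allow·πd³/(8DK)
F_max = 886·π·9.0³/(8·109.0·1.1100) = 2.0291e+06/967.94 = 2096.3 N

2100 N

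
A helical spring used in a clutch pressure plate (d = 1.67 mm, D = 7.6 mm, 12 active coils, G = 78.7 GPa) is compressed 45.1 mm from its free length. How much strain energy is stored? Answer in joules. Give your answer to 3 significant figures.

14.8 J

k = Gd⁴/(8D³N_a) = (78.7×10³)(1.67⁴)/(8·7.6³·12) = 14.525 N/mm
U = ½kδ² = 0.5 × 14.525 × 45.1² = 14772 N·mm = 14.772 J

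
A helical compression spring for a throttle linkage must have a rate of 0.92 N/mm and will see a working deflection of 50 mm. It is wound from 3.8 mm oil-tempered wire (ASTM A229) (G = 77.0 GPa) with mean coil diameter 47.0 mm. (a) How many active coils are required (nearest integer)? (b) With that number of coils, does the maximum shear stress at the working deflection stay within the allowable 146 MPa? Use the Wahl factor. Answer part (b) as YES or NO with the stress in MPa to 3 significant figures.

(a) 21 coils; (b) YES, τ_max = 112 MPa

N_a = Gd⁴/(8D³k) = (77.0×10³)(3.8⁴)/(8·47.0³·0.92) = 21.01 → N_a = 21
Actual rate k = Gd⁴/(8D³·21) = 0.9205 N/mm
Working load F = kδ = 0.9205·50 = 46.025 N
C = 47.0/3.8 = 12.3684; K_W = (4C−1)/(4C−4)+0.615/C = 1.1157
τ_max = K_W·8FD/(πd³) = 1.1157·100.39 = 112 MPa
τ_max ≤ 146 MPa → acceptable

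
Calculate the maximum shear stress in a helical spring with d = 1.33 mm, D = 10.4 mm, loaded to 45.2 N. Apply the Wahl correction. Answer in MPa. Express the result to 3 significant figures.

Spring index C = D/d = 10.4/1.33 = 7.8195
K_W = (4C−1)/(4C−4) + 0.615/C = 30.278/27.278 + 0.0786 = 1.1886
τ₀ = 8FD/(πd³) = 8·45.2·10.4/(π·1.33³) = 3760.64/7.391 = 508.81 MPa
τ_max = K·τ₀ = 1.1886 × 508.81 = 604.79 MPa

605 MPa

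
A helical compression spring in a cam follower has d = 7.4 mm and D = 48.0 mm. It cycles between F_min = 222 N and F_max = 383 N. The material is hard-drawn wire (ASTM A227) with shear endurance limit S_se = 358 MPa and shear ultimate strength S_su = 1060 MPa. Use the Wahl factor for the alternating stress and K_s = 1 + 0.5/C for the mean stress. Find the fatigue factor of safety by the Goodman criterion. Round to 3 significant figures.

5.67

C = D/d = 48.0/7.4 = 6.4865; K_W = (4C−1)/(4C−4)+0.615/C = 1.2315; K_s = 1+0.5/C = 1.0771
F_a = (F_max−F_min)/2 = 80.5 N; F_m = (F_max+F_min)/2 = 302.5 N
τ_a = K_W·8F_aD/(πd³) = 1.2315 × 24.282 = 29.903 MPa
τ_m = K_s·8F_mD/(πd³) = 1.0771 × 91.246 = 98.279 MPa
Goodman: 1/n_f = τ_a/S_se + τ_m/S_su = 29.903/358 + 98.279/1060 = 0.08353 + 0.09272 = 0.17625
n_f = 1/0.17625 = 5.674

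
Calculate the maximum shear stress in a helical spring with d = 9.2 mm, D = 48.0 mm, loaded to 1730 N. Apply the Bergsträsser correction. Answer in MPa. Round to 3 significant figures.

Spring index C = D/d = 48.0/9.2 = 5.2174
K_B = (4C+2)/(4C−3) = 22.870/17.870 = 1.2798
τ₀ = 8FD/(πd³) = 8·1730·48.0/(π·9.2³) = 664320/2446.3 = 271.56 MPa
τ_max = K·τ₀ = 1.2798 × 271.56 = 347.54 MPa

348 MPa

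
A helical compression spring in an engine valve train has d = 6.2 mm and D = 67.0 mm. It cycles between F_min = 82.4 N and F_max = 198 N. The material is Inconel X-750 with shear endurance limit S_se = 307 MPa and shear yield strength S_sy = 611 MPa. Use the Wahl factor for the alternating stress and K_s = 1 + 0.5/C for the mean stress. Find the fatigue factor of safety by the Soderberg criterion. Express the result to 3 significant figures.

C = D/d = 67.0/6.2 = 10.8065; K_W = (4C−1)/(4C−4)+0.615/C = 1.1334; K_s = 1+0.5/C = 1.0463
F_a = (F_max−F_min)/2 = 57.8 N; F_m = (F_max+F_min)/2 = 140.2 N
τ_a = K_W·8F_aD/(πd³) = 1.1334 × 41.378 = 46.897 MPa
τ_m = K_s·8F_mD/(πd³) = 1.0463 × 100.37 = 105.01 MPa
Soderberg: 1/n_f = τ_a/S_se + τ_m/S_sy = 46.897/307 + 105.01/611 = 0.15276 + 0.17187 = 0.32463
n_f = 1/0.32463 = 3.08

3.08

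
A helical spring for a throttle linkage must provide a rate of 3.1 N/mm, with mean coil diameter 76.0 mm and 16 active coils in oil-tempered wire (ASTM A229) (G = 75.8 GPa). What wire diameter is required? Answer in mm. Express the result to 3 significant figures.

d = (8D³N_a·k / G)^(1/4) = (8·76.0³·16·3.1 / (75.8×10³))^0.25
  = (2298)^0.25 = 6.9237 mm

6.92 mm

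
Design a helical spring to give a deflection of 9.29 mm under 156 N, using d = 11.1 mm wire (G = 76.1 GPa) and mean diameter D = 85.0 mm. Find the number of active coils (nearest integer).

14

Required rate k = F/δ = 156/9.29 = 16.792 N/mm
N_a = Gd⁴/(8D³k) = (76.1×10³ × 11.1⁴)/(8 × 85.0³ × 16.792)
    = 1.15525e+09 / 8.25003e+07 = 14 → 14 coils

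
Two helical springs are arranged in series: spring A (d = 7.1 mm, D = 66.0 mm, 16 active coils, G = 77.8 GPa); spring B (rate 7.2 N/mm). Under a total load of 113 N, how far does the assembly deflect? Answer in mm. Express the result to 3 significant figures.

k_A = Gd⁴/(8D³N_a) = (77.8×10³)(7.1⁴)/(8·66.0³·16) = 5.3724 N/mm
Series: 1/k_eq = 1/5.3724 + 1/7.2 = 0.32502; k_eq = 3.0767 N/mm
δ = F/k_eq = 113/3.0767 = 36.728 mm

36.7 mm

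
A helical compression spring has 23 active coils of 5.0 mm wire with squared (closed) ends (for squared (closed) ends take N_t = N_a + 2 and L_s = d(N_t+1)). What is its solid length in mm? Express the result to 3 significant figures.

130 mm

squared (closed) ends: N_t = N_a + 2 = 23 + 2 = 25
L_s = d·(N_t+1) = 5.0 × 26 = 130 mm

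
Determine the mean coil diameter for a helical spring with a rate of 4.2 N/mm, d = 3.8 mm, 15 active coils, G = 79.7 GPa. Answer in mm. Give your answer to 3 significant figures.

32.1 mm

D = (Gd⁴/(8N_a·k))^(1/3) = (79.7×10³·3.8⁴/(8·15·4.2))^(1/3)
  = (32973.3)^(1/3) = 32.0667 mm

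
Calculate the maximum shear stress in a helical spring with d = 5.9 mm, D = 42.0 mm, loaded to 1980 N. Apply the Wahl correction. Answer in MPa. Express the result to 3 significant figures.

1250 MPa

Spring index C = D/d = 42.0/5.9 = 7.1186
K_W = (4C−1)/(4C−4) + 0.615/C = 27.475/24.475 + 0.0864 = 1.2090
τ₀ = 8FD/(πd³) = 8·1980·42.0/(π·5.9³) = 665280/645.22 = 1031.1 MPa
τ_max = K·τ₀ = 1.2090 × 1031.1 = 1246.6 MPa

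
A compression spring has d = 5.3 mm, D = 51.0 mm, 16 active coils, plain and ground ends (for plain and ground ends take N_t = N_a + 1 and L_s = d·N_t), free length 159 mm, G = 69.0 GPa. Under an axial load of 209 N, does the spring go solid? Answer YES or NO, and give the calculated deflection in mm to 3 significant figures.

NO, δ = 65.2 mm

k = Gd⁴/(8D³N_a) = (69.0×10³)(5.3⁴)/(8·51.0³·16) = 3.2065 N/mm
N_t = 17; L_s = 5.3·17 = 90.1 mm; δ_solid = L₀ − L_s = 159 − 90.1 = 68.9 mm
δ = F/k = 209/3.2065 = 65.18 mm
δ < δ_solid → spring does not go solid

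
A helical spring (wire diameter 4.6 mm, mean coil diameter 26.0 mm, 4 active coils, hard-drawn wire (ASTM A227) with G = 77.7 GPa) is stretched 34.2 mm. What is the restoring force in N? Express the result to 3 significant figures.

2120 N

k = Gd⁴/(8D³N_a) = (77.7×10³)(4.6⁴)/(8·26.0³·4) = 61.856 N/mm
F = k·δ = 61.856 × 34.2 = 2115.5 N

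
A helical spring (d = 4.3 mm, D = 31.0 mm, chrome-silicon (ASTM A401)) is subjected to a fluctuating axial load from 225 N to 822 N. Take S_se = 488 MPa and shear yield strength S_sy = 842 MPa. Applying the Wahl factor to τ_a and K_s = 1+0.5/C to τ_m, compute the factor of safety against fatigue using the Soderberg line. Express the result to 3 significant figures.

0.718

C = D/d = 31.0/4.3 = 7.2093; K_W = (4C−1)/(4C−4)+0.615/C = 1.2061; K_s = 1+0.5/C = 1.0694
F_a = (F_max−F_min)/2 = 298.5 N; F_m = (F_max+F_min)/2 = 523.5 N
τ_a = K_W·8F_aD/(πd³) = 1.2061 × 296.37 = 357.46 MPa
τ_m = K_s·8F_mD/(πd³) = 1.0694 × 519.77 = 555.82 MPa
Soderberg: 1/n_f = τ_a/S_se + τ_m/S_sy = 357.46/488 + 555.82/842 = 0.73249 + 0.66012 = 1.3926
n_f = 1/1.3926 = 0.7181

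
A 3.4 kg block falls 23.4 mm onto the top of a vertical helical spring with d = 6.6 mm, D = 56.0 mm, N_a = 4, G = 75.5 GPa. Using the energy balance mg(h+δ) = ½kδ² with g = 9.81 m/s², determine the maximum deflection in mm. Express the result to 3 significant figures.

k = Gd⁴/(8D³N_a) = (75.5×10³)(6.6⁴)/(8·56.0³·4) = 25.492 N/mm
W = mg = 3.4 × 9.81 = 33.354 N
½kδ² − Wδ − Wh = 0 → δ = (W + √(W² + 2kWh))/k
δ = (33.354 + √(1112.5 + 39792.6))/25.492 = (33.354 + 202.25)/25.492 = 9.2422 mm

9.24 mm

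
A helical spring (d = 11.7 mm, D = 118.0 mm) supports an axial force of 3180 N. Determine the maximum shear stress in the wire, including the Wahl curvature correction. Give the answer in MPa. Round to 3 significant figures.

682 MPa

Spring index C = D/d = 118.0/11.7 = 10.0855
K_W = (4C−1)/(4C−4) + 0.615/C = 39.342/36.342 + 0.0610 = 1.1435
τ₀ = 8FD/(πd³) = 8·3180·118.0/(π·11.7³) = 3.00192e+06/5031.6 = 596.61 MPa
τ_max = K·τ₀ = 1.1435 × 596.61 = 682.24 MPa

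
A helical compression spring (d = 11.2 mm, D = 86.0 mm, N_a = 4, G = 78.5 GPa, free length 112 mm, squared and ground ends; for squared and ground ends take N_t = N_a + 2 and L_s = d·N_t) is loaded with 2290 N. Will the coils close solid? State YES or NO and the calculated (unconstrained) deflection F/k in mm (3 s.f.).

NO, δ = 37.7 mm

k = Gd⁴/(8D³N_a) = (78.5×10³)(11.2⁴)/(8·86.0³·4) = 60.687 N/mm
N_t = 6; L_s = 11.2·6 = 67.2 mm; δ_solid = L₀ − L_s = 112 − 67.2 = 44.8 mm
δ = F/k = 2290/60.687 = 37.735 mm
δ < δ_solid → spring does not go solid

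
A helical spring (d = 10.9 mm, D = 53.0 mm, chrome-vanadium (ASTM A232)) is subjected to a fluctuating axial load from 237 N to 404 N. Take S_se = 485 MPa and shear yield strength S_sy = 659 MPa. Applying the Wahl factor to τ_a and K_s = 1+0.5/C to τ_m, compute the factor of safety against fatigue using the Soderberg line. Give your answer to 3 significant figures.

12.6

C = D/d = 53.0/10.9 = 4.8624; K_W = (4C−1)/(4C−4)+0.615/C = 1.3207; K_s = 1+0.5/C = 1.1028
F_a = (F_max−F_min)/2 = 83.5 N; F_m = (F_max+F_min)/2 = 320.5 N
τ_a = K_W·8F_aD/(πd³) = 1.3207 × 8.7021 = 11.493 MPa
τ_m = K_s·8F_mD/(πd³) = 1.1028 × 33.401 = 36.836 MPa
Soderberg: 1/n_f = τ_a/S_se + τ_m/S_sy = 11.493/485 + 36.836/659 = 0.02370 + 0.05590 = 0.079593
n_f = 1/0.079593 = 12.56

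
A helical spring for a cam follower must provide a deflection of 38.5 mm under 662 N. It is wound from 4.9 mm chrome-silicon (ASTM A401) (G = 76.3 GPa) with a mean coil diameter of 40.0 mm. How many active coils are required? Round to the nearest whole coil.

Required rate k = F/δ = 662/38.5 = 17.195 N/mm
N_a = Gd⁴/(8D³k) = (76.3×10³ × 4.9⁴)/(8 × 40.0³ × 17.195)
    = 4.39854e+07 / 8.80374e+06 = 4.996 → 5 coils

5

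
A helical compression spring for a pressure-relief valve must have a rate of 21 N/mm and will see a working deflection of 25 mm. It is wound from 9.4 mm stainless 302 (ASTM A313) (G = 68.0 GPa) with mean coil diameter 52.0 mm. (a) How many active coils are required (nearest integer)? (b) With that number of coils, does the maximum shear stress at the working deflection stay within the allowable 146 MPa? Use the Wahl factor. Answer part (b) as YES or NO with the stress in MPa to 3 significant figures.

(a) 22 coils; (b) YES, τ_max = 109 MPa

N_a = Gd⁴/(8D³k) = (68.0×10³)(9.4⁴)/(8·52.0³·21) = 22.48 → N_a = 22
Actual rate k = Gd⁴/(8D³·22) = 21.453 N/mm
Working load F = kδ = 21.453·25 = 536.34 N
C = 52.0/9.4 = 5.5319; K_W = (4C−1)/(4C−4)+0.615/C = 1.2767
τ_max = K_W·8FD/(πd³) = 1.2767·85.506 = 109.16 MPa
τ_max ≤ 146 MPa → acceptable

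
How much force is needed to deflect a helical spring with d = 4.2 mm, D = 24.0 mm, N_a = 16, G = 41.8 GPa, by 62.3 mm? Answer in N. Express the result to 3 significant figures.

k = Gd⁴/(8D³N_a) = (41.8×10³)(4.2⁴)/(8·24.0³·16) = 7.3507 N/mm
F = k·δ = 7.3507 × 62.3 = 457.95 N

458 N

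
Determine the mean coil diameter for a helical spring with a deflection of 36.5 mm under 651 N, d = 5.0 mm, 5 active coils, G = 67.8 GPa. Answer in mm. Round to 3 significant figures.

39.0 mm

Required rate k = F/δ = 651/36.5 = 17.836 N/mm
D = (Gd⁴/(8N_a·k))^(1/3) = (67.8×10³·5.0⁴/(8·5·17.836))^(1/3)
  = (59396.6)^(1/3) = 39.0170 mm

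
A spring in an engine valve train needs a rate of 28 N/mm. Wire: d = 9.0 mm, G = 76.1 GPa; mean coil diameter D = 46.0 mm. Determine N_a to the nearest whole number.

23

N_a = Gd⁴/(8D³k) = (76.1×10³ × 9.0⁴)/(8 × 46.0³ × 28)
    = 4.99292e+08 / 2.18033e+07 = 22.9 → 23 coils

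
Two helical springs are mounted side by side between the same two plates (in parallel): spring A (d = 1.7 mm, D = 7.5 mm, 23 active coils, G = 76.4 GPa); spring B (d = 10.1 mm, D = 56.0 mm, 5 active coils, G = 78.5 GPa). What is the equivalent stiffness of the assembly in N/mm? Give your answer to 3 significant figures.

k_A = Gd⁴/(8D³N_a) = (76.4×10³)(1.7⁴)/(8·7.5³·23) = 8.2203 N/mm
k_B = Gd⁴/(8D³N_a) = (78.5×10³)(10.1⁴)/(8·56.0³·5) = 116.29 N/mm
Parallel: k_eq = 8.2203 + 116.29 = 124.51 N/mm

125 N/mm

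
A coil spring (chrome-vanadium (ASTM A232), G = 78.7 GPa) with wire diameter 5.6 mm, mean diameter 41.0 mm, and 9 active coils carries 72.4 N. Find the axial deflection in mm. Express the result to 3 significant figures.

4.64 mm

k = Gd⁴/(8D³N_a) = (78.7×10³)(5.6⁴)/(8·41.0³·9) = 15.597 N/mm
δ = F/k = 72.4 / 15.597 = 4.6419 mm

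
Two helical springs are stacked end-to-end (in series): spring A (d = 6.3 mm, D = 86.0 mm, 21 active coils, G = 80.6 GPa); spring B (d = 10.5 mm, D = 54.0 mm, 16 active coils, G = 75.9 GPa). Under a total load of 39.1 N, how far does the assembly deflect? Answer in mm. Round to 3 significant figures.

k_A = Gd⁴/(8D³N_a) = (80.6×10³)(6.3⁴)/(8·86.0³·21) = 1.1882 N/mm
k_B = Gd⁴/(8D³N_a) = (75.9×10³)(10.5⁴)/(8·54.0³·16) = 45.773 N/mm
Series: 1/k_eq = 1/1.1882 + 1/45.773 = 0.86345; k_eq = 1.1581 N/mm
δ = F/k_eq = 39.1/1.1581 = 33.761 mm

33.8 mm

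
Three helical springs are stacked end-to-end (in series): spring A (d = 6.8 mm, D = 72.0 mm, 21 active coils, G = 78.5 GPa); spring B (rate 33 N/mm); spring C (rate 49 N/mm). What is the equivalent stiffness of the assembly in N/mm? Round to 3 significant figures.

k_A = Gd⁴/(8D³N_a) = (78.5×10³)(6.8⁴)/(8·72.0³·21) = 2.6767 N/mm
Series: 1/k_eq = 1/2.6767 + 1/33 + 1/49 = 0.42431; k_eq = 2.3568 N/mm

2.36 N/mm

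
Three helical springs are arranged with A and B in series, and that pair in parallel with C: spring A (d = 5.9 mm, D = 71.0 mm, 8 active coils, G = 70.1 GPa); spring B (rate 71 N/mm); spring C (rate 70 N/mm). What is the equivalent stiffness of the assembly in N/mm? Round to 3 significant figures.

73.5 N/mm

k_A = Gd⁴/(8D³N_a) = (70.1×10³)(5.9⁴)/(8·71.0³·8) = 3.7083 N/mm
Springs A,B series: k_AB = 1/(1/3.7083+1/71) = 3.5242 N/mm; parallel with C: k_eq = 3.5242+70 = 73.524 N/mm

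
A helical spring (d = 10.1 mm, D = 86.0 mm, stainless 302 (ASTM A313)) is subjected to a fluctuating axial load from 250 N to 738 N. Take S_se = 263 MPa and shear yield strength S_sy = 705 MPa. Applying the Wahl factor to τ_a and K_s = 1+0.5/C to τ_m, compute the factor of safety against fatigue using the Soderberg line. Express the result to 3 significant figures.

C = D/d = 86.0/10.1 = 8.5149; K_W = (4C−1)/(4C−4)+0.615/C = 1.1720; K_s = 1+0.5/C = 1.0587
F_a = (F_max−F_min)/2 = 244 N; F_m = (F_max+F_min)/2 = 494 N
τ_a = K_W·8F_aD/(πd³) = 1.1720 × 51.864 = 60.786 MPa
τ_m = K_s·8F_mD/(πd³) = 1.0587 × 105 = 111.17 MPa
Soderberg: 1/n_f = τ_a/S_se + τ_m/S_sy = 60.786/263 + 111.17/705 = 0.23112 + 0.15769 = 0.38881
n_f = 1/0.38881 = 2.572

2.57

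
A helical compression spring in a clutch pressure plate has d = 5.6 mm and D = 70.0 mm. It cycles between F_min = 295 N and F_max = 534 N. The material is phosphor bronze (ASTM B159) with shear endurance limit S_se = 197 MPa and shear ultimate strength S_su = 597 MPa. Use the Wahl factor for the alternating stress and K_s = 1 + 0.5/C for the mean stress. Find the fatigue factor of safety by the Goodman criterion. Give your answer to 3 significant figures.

0.705

C = D/d = 70.0/5.6 = 12.5000; K_W = (4C−1)/(4C−4)+0.615/C = 1.1144; K_s = 1+0.5/C = 1.0400
F_a = (F_max−F_min)/2 = 119.5 N; F_m = (F_max+F_min)/2 = 414.5 N
τ_a = K_W·8F_aD/(πd³) = 1.1144 × 121.29 = 135.17 MPa
τ_m = K_s·8F_mD/(πd³) = 1.0400 × 420.73 = 437.55 MPa
Goodman: 1/n_f = τ_a/S_se + τ_m/S_su = 135.17/197 + 437.55/597 = 0.68616 + 0.73292 = 1.4191
n_f = 1/1.4191 = 0.7047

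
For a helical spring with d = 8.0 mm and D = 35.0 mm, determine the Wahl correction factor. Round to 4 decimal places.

1.3628

C = D/d = 35.0/8.0 = 4.3750
K_W = (4C−1)/(4C−4) + 0.615/C = 16.500/13.500 + 0.1406 = 1.3628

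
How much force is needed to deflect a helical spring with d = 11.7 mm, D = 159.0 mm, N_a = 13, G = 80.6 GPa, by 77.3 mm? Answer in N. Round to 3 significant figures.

279 N

k = Gd⁴/(8D³N_a) = (80.6×10³)(11.7⁴)/(8·159.0³·13) = 3.6129 N/mm
F = k·δ = 3.6129 × 77.3 = 279.28 N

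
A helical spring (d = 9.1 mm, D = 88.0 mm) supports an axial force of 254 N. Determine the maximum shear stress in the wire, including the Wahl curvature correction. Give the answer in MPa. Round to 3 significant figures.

Spring index C = D/d = 88.0/9.1 = 9.6703
K_W = (4C−1)/(4C−4) + 0.615/C = 37.681/34.681 + 0.0636 = 1.1501
τ₀ = 8FD/(πd³) = 8·254·88.0/(π·9.1³) = 178816/2367.4 = 75.532 MPa
τ_max = K·τ₀ = 1.1501 × 75.532 = 86.87 MPa

86.9 MPa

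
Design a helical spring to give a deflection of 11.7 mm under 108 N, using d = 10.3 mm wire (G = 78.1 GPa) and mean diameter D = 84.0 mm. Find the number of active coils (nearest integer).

Required rate k = F/δ = 108/11.7 = 9.2308 N/mm
N_a = Gd⁴/(8D³k) = (78.1×10³ × 10.3⁴)/(8 × 84.0³ × 9.2308)
    = 8.79022e+08 / 4.37689e+07 = 20.08 → 20 coils

20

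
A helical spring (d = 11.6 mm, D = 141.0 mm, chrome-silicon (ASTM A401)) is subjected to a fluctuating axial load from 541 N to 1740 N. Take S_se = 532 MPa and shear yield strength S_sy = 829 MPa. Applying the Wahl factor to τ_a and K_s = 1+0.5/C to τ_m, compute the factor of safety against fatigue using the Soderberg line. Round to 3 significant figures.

1.61

C = D/d = 141.0/11.6 = 12.1552; K_W = (4C−1)/(4C−4)+0.615/C = 1.1178; K_s = 1+0.5/C = 1.0411
F_a = (F_max−F_min)/2 = 599.5 N; F_m = (F_max+F_min)/2 = 1140.5 N
τ_a = K_W·8F_aD/(πd³) = 1.1178 × 137.9 = 154.15 MPa
τ_m = K_s·8F_mD/(πd³) = 1.0411 × 262.35 = 273.14 MPa
Soderberg: 1/n_f = τ_a/S_se + τ_m/S_sy = 154.15/532 + 273.14/829 = 0.28976 + 0.32948 = 0.61924
n_f = 1/0.61924 = 1.615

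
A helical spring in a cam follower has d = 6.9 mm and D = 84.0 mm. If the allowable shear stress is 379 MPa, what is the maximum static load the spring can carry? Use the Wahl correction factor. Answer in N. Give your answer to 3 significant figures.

521 N

C = D/d = 84.0/6.9 = 12.1739
K_W = (4C−1)/(4C−4) + 0.615/C = 47.696/44.696 + 0.0505 = 1.1176
τ_max = K·8FD/(πd³) → F_max = τ_allow·πd³/(8DK)
F_max = 379·π·6.9³/(8·84.0·1.1176) = 3.9114e+05/751.05 = 520.79 N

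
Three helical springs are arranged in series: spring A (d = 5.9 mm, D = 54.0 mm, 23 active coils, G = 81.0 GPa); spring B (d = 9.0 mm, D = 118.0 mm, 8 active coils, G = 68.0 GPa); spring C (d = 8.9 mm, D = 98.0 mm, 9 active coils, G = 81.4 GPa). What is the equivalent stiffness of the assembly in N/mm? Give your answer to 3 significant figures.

1.51 N/mm

k_A = Gd⁴/(8D³N_a) = (81.0×10³)(5.9⁴)/(8·54.0³·23) = 3.3876 N/mm
k_B = Gd⁴/(8D³N_a) = (68.0×10³)(9.0⁴)/(8·118.0³·8) = 4.2428 N/mm
k_C = Gd⁴/(8D³N_a) = (81.4×10³)(8.9⁴)/(8·98.0³·9) = 7.5366 N/mm
Series: 1/k_eq = 1/3.3876 + 1/4.2428 + 1/7.5366 = 0.66357; k_eq = 1.507 N/mm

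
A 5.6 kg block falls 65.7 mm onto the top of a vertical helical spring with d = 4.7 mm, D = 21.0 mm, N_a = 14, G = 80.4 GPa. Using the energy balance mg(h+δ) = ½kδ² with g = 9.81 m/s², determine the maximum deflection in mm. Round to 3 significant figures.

k = Gd⁴/(8D³N_a) = (80.4×10³)(4.7⁴)/(8·21.0³·14) = 37.824 N/mm
W = mg = 5.6 × 9.81 = 54.936 N
½kδ² − Wδ − Wh = 0 → δ = (W + √(W² + 2kWh))/k
δ = (54.936 + √(3018 + 273039))/37.824 = (54.936 + 525.41)/37.824 = 15.343 mm

15.3 mm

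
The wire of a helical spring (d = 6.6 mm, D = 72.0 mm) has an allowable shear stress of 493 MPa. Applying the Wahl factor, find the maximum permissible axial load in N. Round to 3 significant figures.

C = D/d = 72.0/6.6 = 10.9091
K_W = (4C−1)/(4C−4) + 0.615/C = 42.636/39.636 + 0.0564 = 1.1321
τ_max = K·8FD/(πd³) → F_max = τ_allow·πd³/(8DK)
F_max = 493·π·6.6³/(8·72.0·1.1321) = 4.4528e+05/652.07 = 682.87 N

683 N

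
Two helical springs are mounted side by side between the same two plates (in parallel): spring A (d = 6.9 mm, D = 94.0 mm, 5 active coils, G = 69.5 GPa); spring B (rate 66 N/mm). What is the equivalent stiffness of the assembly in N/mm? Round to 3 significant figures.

k_A = Gd⁴/(8D³N_a) = (69.5×10³)(6.9⁴)/(8·94.0³·5) = 4.7417 N/mm
Parallel: k_eq = 4.7417 + 66 = 70.742 N/mm

70.7 N/mm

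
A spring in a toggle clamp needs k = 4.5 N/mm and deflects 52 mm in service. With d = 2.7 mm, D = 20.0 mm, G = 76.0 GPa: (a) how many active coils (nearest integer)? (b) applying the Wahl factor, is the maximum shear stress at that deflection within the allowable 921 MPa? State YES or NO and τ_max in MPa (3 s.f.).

N_a = Gd⁴/(8D³k) = (76.0×10³)(2.7⁴)/(8·20.0³·4.5) = 14.02 → N_a = 14
Actual rate k = Gd⁴/(8D³·14) = 4.5078 N/mm
Working load F = kδ = 4.5078·52 = 234.4 N
C = 20.0/2.7 = 7.4074; K_W = (4C−1)/(4C−4)+0.615/C = 1.2001
τ_max = K_W·8FD/(πd³) = 1.2001·606.52 = 727.87 MPa
τ_max ≤ 921 MPa → acceptable

(a) 14 coils; (b) YES, τ_max = 728 MPa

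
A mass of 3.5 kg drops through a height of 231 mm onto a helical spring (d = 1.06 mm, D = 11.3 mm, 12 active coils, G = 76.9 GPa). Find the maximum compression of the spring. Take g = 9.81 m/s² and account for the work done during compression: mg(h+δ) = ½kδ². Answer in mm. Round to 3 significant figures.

207 mm

k = Gd⁴/(8D³N_a) = (76.9×10³)(1.06⁴)/(8·11.3³·12) = 0.70088 N/mm
W = mg = 3.5 × 9.81 = 34.335 N
½kδ² − Wδ − Wh = 0 → δ = (W + √(W² + 2kWh))/k
δ = (34.335 + √(1178.9 + 11117.9))/0.70088 = (34.335 + 110.89)/0.70088 = 207.21 mm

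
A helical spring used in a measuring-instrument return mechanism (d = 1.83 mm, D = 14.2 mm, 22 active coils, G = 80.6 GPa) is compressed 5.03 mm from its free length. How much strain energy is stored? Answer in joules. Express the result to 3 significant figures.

k = Gd⁴/(8D³N_a) = (80.6×10³)(1.83⁴)/(8·14.2³·22) = 1.7937 N/mm
U = ½kδ² = 0.5 × 1.7937 × 5.03² = 22.692 N·mm = 0.022692 J

0.0227 J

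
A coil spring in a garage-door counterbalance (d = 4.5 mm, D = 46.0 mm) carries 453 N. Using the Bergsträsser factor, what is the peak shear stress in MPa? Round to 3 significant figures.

659 MPa

Spring index C = D/d = 46.0/4.5 = 10.2222
K_B = (4C+2)/(4C−3) = 42.889/37.889 = 1.1320
τ₀ = 8FD/(πd³) = 8·453·46.0/(π·4.5³) = 166704/286.28 = 582.32 MPa
τ_max = K·τ₀ = 1.1320 × 582.32 = 659.16 MPa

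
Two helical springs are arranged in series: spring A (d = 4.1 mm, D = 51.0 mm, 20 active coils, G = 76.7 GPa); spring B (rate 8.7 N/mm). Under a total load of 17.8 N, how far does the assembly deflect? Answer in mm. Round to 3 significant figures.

k_A = Gd⁴/(8D³N_a) = (76.7×10³)(4.1⁴)/(8·51.0³·20) = 1.0212 N/mm
Series: 1/k_eq = 1/1.0212 + 1/8.7 = 1.0942; k_eq = 0.9139 N/mm
δ = F/k_eq = 17.8/0.9139 = 19.477 mm

19.5 mm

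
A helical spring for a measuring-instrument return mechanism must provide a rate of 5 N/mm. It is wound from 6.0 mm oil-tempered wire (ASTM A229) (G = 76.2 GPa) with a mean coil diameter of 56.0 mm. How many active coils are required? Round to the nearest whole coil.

N_a = Gd⁴/(8D³k) = (76.2×10³ × 6.0⁴)/(8 × 56.0³ × 5)
    = 9.87552e+07 / 7.02464e+06 = 14.06 → 14 coils

14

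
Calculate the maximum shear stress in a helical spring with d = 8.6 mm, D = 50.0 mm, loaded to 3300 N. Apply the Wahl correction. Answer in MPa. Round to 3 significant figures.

833 MPa

Spring index C = D/d = 50.0/8.6 = 5.8140
K_W = (4C−1)/(4C−4) + 0.615/C = 22.256/19.256 + 0.1058 = 1.2616
τ₀ = 8FD/(πd³) = 8·3300·50.0/(π·8.6³) = 1.32e+06/1998.2 = 660.58 MPa
τ_max = K·τ₀ = 1.2616 × 660.58 = 833.38 MPa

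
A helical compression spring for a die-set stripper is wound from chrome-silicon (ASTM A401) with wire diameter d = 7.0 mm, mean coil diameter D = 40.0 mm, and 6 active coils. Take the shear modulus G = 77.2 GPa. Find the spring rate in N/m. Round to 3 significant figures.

k = Gd⁴/(8D³N_a) = (77.2×10³ × 7.0⁴) / (8 × 40.0³ × 6)
  = 1.85357e+08 / 3.072e+06 = 60.338 N/mm = 60338 N/m

60300 N/m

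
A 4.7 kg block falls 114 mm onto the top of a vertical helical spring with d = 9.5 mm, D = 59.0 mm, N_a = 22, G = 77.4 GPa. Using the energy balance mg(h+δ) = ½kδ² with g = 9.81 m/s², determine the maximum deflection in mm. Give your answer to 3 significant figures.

k = Gd⁴/(8D³N_a) = (77.4×10³)(9.5⁴)/(8·59.0³·22) = 17.441 N/mm
W = mg = 4.7 × 9.81 = 46.107 N
½kδ² − Wδ − Wh = 0 → δ = (W + √(W² + 2kWh))/k
δ = (46.107 + √(2125.9 + 183345))/17.441 = (46.107 + 430.66)/17.441 = 27.336 mm

27.3 mm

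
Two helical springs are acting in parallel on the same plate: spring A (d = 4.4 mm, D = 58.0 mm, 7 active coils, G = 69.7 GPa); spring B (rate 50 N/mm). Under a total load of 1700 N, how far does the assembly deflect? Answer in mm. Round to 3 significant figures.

k_A = Gd⁴/(8D³N_a) = (69.7×10³)(4.4⁴)/(8·58.0³·7) = 2.391 N/mm
Parallel: k_eq = 2.391 + 50 = 52.391 N/mm
δ = F/k_eq = 1700/52.391 = 32.448 mm

32.4 mm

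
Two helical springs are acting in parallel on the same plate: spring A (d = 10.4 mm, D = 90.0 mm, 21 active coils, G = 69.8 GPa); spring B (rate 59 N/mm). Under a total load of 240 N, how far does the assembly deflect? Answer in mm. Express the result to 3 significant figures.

3.65 mm

k_A = Gd⁴/(8D³N_a) = (69.8×10³)(10.4⁴)/(8·90.0³·21) = 6.6673 N/mm
Parallel: k_eq = 6.6673 + 59 = 65.667 N/mm
δ = F/k_eq = 240/65.667 = 3.6548 mm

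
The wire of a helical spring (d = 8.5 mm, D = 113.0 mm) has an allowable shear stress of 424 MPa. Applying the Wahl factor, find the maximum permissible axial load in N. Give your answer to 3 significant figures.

817 N

C = D/d = 113.0/8.5 = 13.2941
K_W = (4C−1)/(4C−4) + 0.615/C = 52.176/49.176 + 0.0463 = 1.1073
τ_max = K·8FD/(πd³) → F_max = τ_allow·πd³/(8DK)
F_max = 424·π·8.5³/(8·113.0·1.1073) = 8.1804e+05/1001 = 817.24 N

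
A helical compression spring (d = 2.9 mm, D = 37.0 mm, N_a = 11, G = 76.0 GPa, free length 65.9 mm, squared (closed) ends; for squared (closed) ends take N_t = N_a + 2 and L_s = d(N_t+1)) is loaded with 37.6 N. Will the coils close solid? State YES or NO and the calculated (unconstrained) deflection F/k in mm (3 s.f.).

k = Gd⁴/(8D³N_a) = (76.0×10³)(2.9⁴)/(8·37.0³·11) = 1.2059 N/mm
N_t = 13; L_s = 2.9·14 = 40.6 mm; δ_solid = L₀ − L_s = 65.9 − 40.6 = 25.3 mm
δ = F/k = 37.6/1.2059 = 31.18 mm
δ ≥ δ_solid → spring goes solid

YES, δ = 31.2 mm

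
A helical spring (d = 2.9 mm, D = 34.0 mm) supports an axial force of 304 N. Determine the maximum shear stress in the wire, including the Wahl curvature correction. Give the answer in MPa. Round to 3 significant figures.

Spring index C = D/d = 34.0/2.9 = 11.7241
K_W = (4C−1)/(4C−4) + 0.615/C = 45.897/42.897 + 0.0525 = 1.1224
τ₀ = 8FD/(πd³) = 8·304·34.0/(π·2.9³) = 82688/76.62 = 1079.2 MPa
τ_max = K·τ₀ = 1.1224 × 1079.2 = 1211.3 MPa

1210 MPa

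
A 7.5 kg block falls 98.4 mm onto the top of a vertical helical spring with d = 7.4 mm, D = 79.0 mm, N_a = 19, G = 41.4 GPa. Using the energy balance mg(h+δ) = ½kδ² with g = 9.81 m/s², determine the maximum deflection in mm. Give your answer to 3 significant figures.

k = Gd⁴/(8D³N_a) = (41.4×10³)(7.4⁴)/(8·79.0³·19) = 1.6565 N/mm
W = mg = 7.5 × 9.81 = 73.575 N
½kδ² − Wδ − Wh = 0 → δ = (W + √(W² + 2kWh))/k
δ = (73.575 + √(5413.3 + 23986))/1.6565 = (73.575 + 171.46)/1.6565 = 147.92 mm

148 mm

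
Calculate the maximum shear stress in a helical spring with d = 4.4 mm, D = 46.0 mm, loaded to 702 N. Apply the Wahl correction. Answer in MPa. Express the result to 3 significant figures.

Spring index C = D/d = 46.0/4.4 = 10.4545
K_W = (4C−1)/(4C−4) + 0.615/C = 40.818/37.818 + 0.0588 = 1.1382
τ₀ = 8FD/(πd³) = 8·702·46.0/(π·4.4³) = 258336/267.61 = 965.33 MPa
τ_max = K·τ₀ = 1.1382 × 965.33 = 1098.7 MPa

1100 MPa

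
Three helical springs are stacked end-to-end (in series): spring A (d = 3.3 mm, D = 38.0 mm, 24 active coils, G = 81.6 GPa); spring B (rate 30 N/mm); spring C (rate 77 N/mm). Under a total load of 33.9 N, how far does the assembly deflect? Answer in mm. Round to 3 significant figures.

38.5 mm

k_A = Gd⁴/(8D³N_a) = (81.6×10³)(3.3⁴)/(8·38.0³·24) = 0.91853 N/mm
Series: 1/k_eq = 1/0.91853 + 1/30 + 1/77 = 1.135; k_eq = 0.88105 N/mm
δ = F/k_eq = 33.9/0.88105 = 38.477 mm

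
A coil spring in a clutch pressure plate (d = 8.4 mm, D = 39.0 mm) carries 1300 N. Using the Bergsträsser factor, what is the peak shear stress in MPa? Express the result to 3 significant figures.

288 MPa

Spring index C = D/d = 39.0/8.4 = 4.6429
K_B = (4C+2)/(4C−3) = 20.571/15.571 = 1.3211
τ₀ = 8FD/(πd³) = 8·1300·39.0/(π·8.4³) = 405600/1862 = 217.83 MPa
τ_max = K·τ₀ = 1.3211 × 217.83 = 287.77 MPa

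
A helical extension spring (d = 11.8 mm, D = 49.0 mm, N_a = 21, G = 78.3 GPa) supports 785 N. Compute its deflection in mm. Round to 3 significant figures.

k = Gd⁴/(8D³N_a) = (78.3×10³)(11.8⁴)/(8·49.0³·21) = 76.805 N/mm
δ = F/k = 785 / 76.805 = 10.221 mm

10.2 mm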